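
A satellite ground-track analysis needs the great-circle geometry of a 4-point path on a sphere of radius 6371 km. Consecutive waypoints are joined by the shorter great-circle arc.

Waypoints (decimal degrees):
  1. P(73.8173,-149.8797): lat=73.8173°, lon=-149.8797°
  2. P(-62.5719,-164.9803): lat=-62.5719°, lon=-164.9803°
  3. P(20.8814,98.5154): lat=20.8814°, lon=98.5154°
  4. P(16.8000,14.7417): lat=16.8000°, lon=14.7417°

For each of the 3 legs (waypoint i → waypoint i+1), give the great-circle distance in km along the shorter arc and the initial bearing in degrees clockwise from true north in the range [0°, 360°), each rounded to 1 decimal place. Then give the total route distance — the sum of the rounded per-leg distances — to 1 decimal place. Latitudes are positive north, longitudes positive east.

Leg 1: φ1=1.2883549, φ2=-1.0920857, Δφ=-2.3804406, Δλ=-0.2635552 rad; a=sin²(Δφ/2)+cosφ1·cosφ2·sin²(Δλ/2)=0.8642374082; c=2·atan2(√a, √(1-a))=2.386889325; dist=6371·c=15206.872 ≈ 15206.9 km; running total=15206.9 km
Leg 1 bearing: y=sinΔλ·cosφ2=-0.12000219, x=cosφ1·sinφ2-sinφ1·cosφ2·cosΔλ=-0.67448048; θ=atan2(y, x)=-169.9116° <0 so +360° → 190.0884° ≈ 190.1°
Leg 2: φ1=-1.0920857, φ2=0.3644492, Δφ=1.4565349, Δλ=4.5988675 rad; a=sin²(Δφ/2)+cosφ1·cosφ2·sin²(Δλ/2)=0.6825601538; c=2·atan2(√a, √(1-a))=1.944558356; dist=6371·c=12388.781 ≈ 12388.8 km; running total=27595.7 km
Leg 2 bearing: y=sinΔλ·cosφ2=-0.92830635, x=cosφ1·sinφ2-sinφ1·cosφ2·cosΔλ=0.07024590; θ=atan2(y, x)=-85.6726° <0 so +360° → 274.3274° ≈ 274.3°
Leg 3: φ1=0.3644492, φ2=0.2932153, Δφ=-0.0712339, Δλ=-1.4621269 rad; a=sin²(Δφ/2)+cosφ1·cosφ2·sin²(Δλ/2)=0.3999858068; c=2·atan2(√a, √(1-a))=1.369409434; dist=6371·c=8724.508 ≈ 8724.5 km; running total=36320.2 km
Leg 3 bearing: y=sinΔλ·cosφ2=-0.95167254, x=cosφ1·sinφ2-sinφ1·cosφ2·cosΔλ=0.23304080; θ=atan2(y, x)=-76.2405° <0 so +360° → 283.7595° ≈ 283.8°

Leg 1: dist=15206.9 km, bearing=190.1°
Leg 2: dist=12388.8 km, bearing=274.3°
Leg 3: dist=8724.5 km, bearing=283.8°
Total: 36320.2 km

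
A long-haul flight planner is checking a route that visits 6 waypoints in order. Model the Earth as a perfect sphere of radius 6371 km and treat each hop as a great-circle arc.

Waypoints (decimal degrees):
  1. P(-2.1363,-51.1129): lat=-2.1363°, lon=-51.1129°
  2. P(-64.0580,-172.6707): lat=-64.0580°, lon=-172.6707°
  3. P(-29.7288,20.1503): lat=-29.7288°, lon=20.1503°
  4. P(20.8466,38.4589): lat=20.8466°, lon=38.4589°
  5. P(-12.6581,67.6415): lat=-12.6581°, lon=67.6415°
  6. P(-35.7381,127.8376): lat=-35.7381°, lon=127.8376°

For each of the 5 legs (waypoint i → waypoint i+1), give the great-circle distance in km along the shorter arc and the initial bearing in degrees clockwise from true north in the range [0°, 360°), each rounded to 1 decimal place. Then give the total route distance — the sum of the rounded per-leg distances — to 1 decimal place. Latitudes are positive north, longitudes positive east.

Leg 1: φ1=-0.0372855, φ2=-1.1180230, Δφ=-1.0807375, Δλ=-2.1215838 rad; a=sin²(Δφ/2)+cosφ1·cosφ2·sin²(Δλ/2)=0.5976345537; c=2·atan2(√a, √(1-a))=1.767328159; dist=6371·c=11259.648 ≈ 11259.6 km; running total=11259.6 km
Leg 1 bearing: y=sinΔλ·cosφ2=-0.37276611, x=cosφ1·sinφ2-sinφ1·cosφ2·cosΔλ=-0.90714685; θ=atan2(y, x)=-157.6612° <0 so +360° → 202.3388° ≈ 202.3°
Leg 2: φ1=-1.1180230, φ2=-0.5188654, Δφ=0.5991576, Δλ=3.3653613 rad; a=sin²(Δφ/2)+cosφ1·cosφ2·sin²(Δλ/2)=0.4622423782; c=2·atan2(√a, √(1-a))=1.495209127; dist=6371·c=9525.977 ≈ 9526.0 km; running total=20785.6 km
Leg 2 bearing: y=sinΔλ·cosφ2=-0.19269916, x=cosφ1·sinφ2-sinφ1·cosφ2·cosΔλ=-0.97834783; θ=atan2(y, x)=-168.8574° <0 so +360° → 191.1426° ≈ 191.1°
Leg 3: φ1=-0.5188654, φ2=0.3638418, Δφ=0.8827073, Δλ=0.3195454 rad; a=sin²(Δφ/2)+cosφ1·cosφ2·sin²(Δλ/2)=0.2030095126; c=2·atan2(√a, √(1-a))=0.934797961; dist=6371·c=5955.598 ≈ 5955.6 km; running total=26741.2 km
Leg 3 bearing: y=sinΔλ·cosφ2=0.29357060, x=cosφ1·sinφ2-sinφ1·cosφ2·cosΔλ=0.74900127; θ=atan2(y, x)=21.4027° ≈ 21.4°
Leg 4: φ1=0.3638418, φ2=-0.2209255, Δφ=-0.5847673, Δλ=0.5093325 rad; a=sin²(Δφ/2)+cosφ1·cosφ2·sin²(Δλ/2)=0.1409484669; c=2·atan2(√a, √(1-a))=0.769723583; dist=6371·c=4903.909 ≈ 4903.9 km; running total=31645.1 km
Leg 4 bearing: y=sinΔλ·cosφ2=0.47574358, x=cosφ1·sinφ2-sinφ1·cosφ2·cosΔλ=-0.50793310; θ=atan2(y, x)=136.8743° ≈ 136.9°
Leg 5: φ1=-0.2209255, φ2=-0.6237475, Δφ=-0.4028220, Δλ=1.0506201 rad; a=sin²(Δφ/2)+cosφ1·cosφ2·sin²(Δλ/2)=0.2391874512; c=2·atan2(√a, √(1-a))=1.022041718; dist=6371·c=6511.428 ≈ 6511.4 km; running total=38156.5 km
Leg 5 bearing: y=sinΔλ·cosφ2=0.70433369, x=cosφ1·sinφ2-sinφ1·cosφ2·cosΔλ=-0.48147826; θ=atan2(y, x)=124.3563° ≈ 124.4°

Leg 1: dist=11259.6 km, bearing=202.3°
Leg 2: dist=9526.0 km, bearing=191.1°
Leg 3: dist=5955.6 km, bearing=21.4°
Leg 4: dist=4903.9 km, bearing=136.9°
Leg 5: dist=6511.4 km, bearing=124.4°
Total: 38156.5 km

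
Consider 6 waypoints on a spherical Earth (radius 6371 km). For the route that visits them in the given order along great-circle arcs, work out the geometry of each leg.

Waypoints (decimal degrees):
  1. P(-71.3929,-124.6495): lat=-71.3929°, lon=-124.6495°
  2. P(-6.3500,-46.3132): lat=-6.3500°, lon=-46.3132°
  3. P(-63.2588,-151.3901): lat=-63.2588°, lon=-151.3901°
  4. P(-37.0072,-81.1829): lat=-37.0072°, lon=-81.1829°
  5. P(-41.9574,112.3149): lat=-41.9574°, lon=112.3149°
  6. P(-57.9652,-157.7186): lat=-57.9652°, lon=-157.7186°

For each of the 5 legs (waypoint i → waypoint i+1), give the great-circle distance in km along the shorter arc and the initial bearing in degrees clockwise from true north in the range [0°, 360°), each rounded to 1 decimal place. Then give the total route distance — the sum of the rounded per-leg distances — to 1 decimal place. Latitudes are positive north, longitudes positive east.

Leg 1: φ1=-1.2460412, φ2=-0.1108284, Δφ=1.1352128, Δλ=1.3672264 rad; a=sin²(Δφ/2)+cosφ1·cosφ2·sin²(Δλ/2)=0.4155343119; c=2·atan2(√a, √(1-a))=1.401050965; dist=6371·c=8926.096 ≈ 8926.1 km; running total=8926.1 km
Leg 1 bearing: y=sinΔλ·cosφ2=0.97334259, x=cosφ1·sinφ2-sinφ1·cosφ2·cosΔλ=0.15513346; θ=atan2(y, x)=80.9442° ≈ 80.9°
Leg 2: φ1=-0.1108284, φ2=-1.1040743, Δφ=-0.9932459, Δλ=-1.8339379 rad; a=sin²(Δφ/2)+cosφ1·cosφ2·sin²(Δλ/2)=0.5087755557; c=2·atan2(√a, √(1-a))=1.588348339; dist=6371·c=10119.367 ≈ 10119.4 km; running total=19045.5 km
Leg 2 bearing: y=sinΔλ·cosφ2=-0.43447253, x=cosφ1·sinφ2-sinφ1·cosφ2·cosΔλ=-0.90051406; θ=atan2(y, x)=-154.2440° <0 so +360° → 205.7560° ≈ 205.8°
Leg 3: φ1=-1.1040743, φ2=-0.6458975, Δφ=0.4581769, Δλ=1.2253468 rad; a=sin²(Δφ/2)+cosφ1·cosφ2·sin²(Δλ/2)=0.1703937326; c=2·atan2(√a, √(1-a))=0.851025269; dist=6371·c=5421.882 ≈ 5421.9 km; running total=24467.4 km
Leg 3 bearing: y=sinΔλ·cosφ2=0.75138362, x=cosφ1·sinφ2-sinφ1·cosφ2·cosΔλ=-0.02935119; θ=atan2(y, x)=92.2370° ≈ 92.2°
Leg 4: φ1=-0.6458975, φ2=-0.7322948, Δφ=-0.0863973, Δλ=3.3771737 rad; a=sin²(Δφ/2)+cosφ1·cosφ2·sin²(Δλ/2)=0.5875064268; c=2·atan2(√a, √(1-a))=1.746715150; dist=6371·c=11128.322 ≈ 11128.3 km; running total=35595.7 km
Leg 4 bearing: y=sinΔλ·cosφ2=-0.17357204, x=cosφ1·sinφ2-sinφ1·cosφ2·cosΔλ=-0.96914563; θ=atan2(y, x)=-169.8461° <0 so +360° → 190.1539° ≈ 190.2°
Leg 5: φ1=-0.7322948, φ2=-1.0116836, Δφ=-0.2793888, Δλ=-4.7129737 rad; a=sin²(Δφ/2)+cosφ1·cosφ2·sin²(Δλ/2)=0.2164992293; c=2·atan2(√a, √(1-a))=0.967935209; dist=6371·c=6166.715 ≈ 6166.7 km; running total=41762.4 km
Leg 5 bearing: y=sinΔλ·cosφ2=0.53043416, x=cosφ1·sinφ2-sinφ1·cosφ2·cosΔλ=-0.63019747; θ=atan2(y, x)=139.9128° ≈ 139.9°

Leg 1: dist=8926.1 km, bearing=80.9°
Leg 2: dist=10119.4 km, bearing=205.8°
Leg 3: dist=5421.9 km, bearing=92.2°
Leg 4: dist=11128.3 km, bearing=190.2°
Leg 5: dist=6166.7 km, bearing=139.9°
Total: 41762.4 km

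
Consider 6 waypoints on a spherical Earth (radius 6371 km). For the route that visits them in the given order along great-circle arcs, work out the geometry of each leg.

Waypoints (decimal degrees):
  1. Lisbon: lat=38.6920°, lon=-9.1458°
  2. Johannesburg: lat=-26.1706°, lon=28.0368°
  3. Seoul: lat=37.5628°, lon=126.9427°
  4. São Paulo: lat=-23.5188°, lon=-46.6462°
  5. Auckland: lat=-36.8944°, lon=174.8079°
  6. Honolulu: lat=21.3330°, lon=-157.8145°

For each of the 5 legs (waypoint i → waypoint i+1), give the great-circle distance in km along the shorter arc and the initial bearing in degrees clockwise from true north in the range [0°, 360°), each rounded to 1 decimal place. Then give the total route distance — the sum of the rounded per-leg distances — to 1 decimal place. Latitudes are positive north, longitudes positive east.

Leg 1: φ1=0.6753028, φ2=-0.4567631, Δφ=-1.1320659, Δλ=0.6489588 rad; a=sin²(Δφ/2)+cosφ1·cosφ2·sin²(Δλ/2)=0.3588061592; c=2·atan2(√a, √(1-a))=1.284514144; dist=6371·c=8183.640 ≈ 8183.6 km; running total=8183.6 km
Leg 1 bearing: y=sinΔλ·cosφ2=0.54240139, x=cosφ1·sinφ2-sinφ1·cosφ2·cosΔλ=-0.79123822; θ=atan2(y, x)=145.5690° ≈ 145.6°
Leg 2: φ1=-0.4567631, φ2=0.6555945, Δφ=1.1123577, Δλ=1.7262336 rad; a=sin²(Δφ/2)+cosφ1·cosφ2·sin²(Δλ/2)=0.6895058633; c=2·atan2(√a, √(1-a))=1.959524438; dist=6371·c=12484.130 ≈ 12484.1 km; running total=20667.7 km
Leg 2 bearing: y=sinΔλ·cosφ2=0.78312895, x=cosφ1·sinφ2-sinφ1·cosφ2·cosΔλ=0.49301031; θ=atan2(y, x)=57.8080° ≈ 57.8°
Leg 3: φ1=0.6555945, φ2=-0.4104805, Δφ=-1.0660750, Δλ=-3.0296978 rad; a=sin²(Δφ/2)+cosφ1·cosφ2·sin²(Δλ/2)=0.9827821218; c=2·atan2(√a, √(1-a))=2.878399840; dist=6371·c=18338.285 ≈ 18338.3 km; running total=39006.0 km
Leg 3 bearing: y=sinΔλ·cosφ2=-0.10238565, x=cosφ1·sinφ2-sinφ1·cosφ2·cosΔλ=0.23917122; θ=atan2(y, x)=-23.1750° <0 so +360° → 336.8250° ≈ 336.8°
Leg 4: φ1=-0.4104805, φ2=-0.6439288, Δφ=-0.2334483, Δλ=3.8651032 rad; a=sin²(Δφ/2)+cosφ1·cosφ2·sin²(Δλ/2)=0.6550189202; c=2·atan2(√a, √(1-a))=1.886029161; dist=6371·c=12015.892 ≈ 12015.9 km; running total=51021.9 km
Leg 4 bearing: y=sinΔλ·cosφ2=-0.52944596, x=cosφ1·sinφ2-sinφ1·cosφ2·cosΔλ=-0.78966038; θ=atan2(y, x)=-146.1592° <0 so +360° → 213.8408° ≈ 213.8°
Leg 5: φ1=-0.6439288, φ2=0.3723311, Δφ=1.0162598, Δλ=-5.8053560 rad; a=sin²(Δφ/2)+cosφ1·cosφ2·sin²(Δλ/2)=0.2784441244; c=2·atan2(√a, √(1-a))=1.111729489; dist=6371·c=7082.829 ≈ 7082.8 km; running total=58104.7 km
Leg 5 bearing: y=sinΔλ·cosφ2=0.42834440, x=cosφ1·sinφ2-sinφ1·cosφ2·cosΔλ=0.78751066; θ=atan2(y, x)=28.5427° ≈ 28.5°

Leg 1: dist=8183.6 km, bearing=145.6°
Leg 2: dist=12484.1 km, bearing=57.8°
Leg 3: dist=18338.3 km, bearing=336.8°
Leg 4: dist=12015.9 km, bearing=213.8°
Leg 5: dist=7082.8 km, bearing=28.5°
Total: 58104.7 km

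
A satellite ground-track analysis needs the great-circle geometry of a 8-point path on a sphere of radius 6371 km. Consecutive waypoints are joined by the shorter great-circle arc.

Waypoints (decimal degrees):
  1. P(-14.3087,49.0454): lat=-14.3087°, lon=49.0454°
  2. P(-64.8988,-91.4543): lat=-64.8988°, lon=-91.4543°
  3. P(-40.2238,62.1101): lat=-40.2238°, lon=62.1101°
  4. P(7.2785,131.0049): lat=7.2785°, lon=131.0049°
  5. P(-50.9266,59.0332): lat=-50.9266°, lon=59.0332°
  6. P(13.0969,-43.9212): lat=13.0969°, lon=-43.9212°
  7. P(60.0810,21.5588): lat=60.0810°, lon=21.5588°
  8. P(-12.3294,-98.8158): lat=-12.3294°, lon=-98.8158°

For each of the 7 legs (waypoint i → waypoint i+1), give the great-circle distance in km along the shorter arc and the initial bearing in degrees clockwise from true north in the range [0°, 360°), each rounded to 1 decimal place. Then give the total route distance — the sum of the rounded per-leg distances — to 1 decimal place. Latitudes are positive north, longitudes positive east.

Leg 1: φ1=-0.2497339, φ2=-1.1326977, Δφ=-0.8829638, Δλ=-2.4521824 rad; a=sin²(Δφ/2)+cosφ1·cosφ2·sin²(Δλ/2)=0.5466878674; c=2·atan2(√a, √(1-a))=1.664308288; dist=6371·c=10603.308 ≈ 10603.3 km; running total=10603.3 km
Leg 1 bearing: y=sinΔλ·cosφ2=-0.26983779, x=cosφ1·sinφ2-sinφ1·cosφ2·cosΔλ=-0.95836764; θ=atan2(y, x)=-164.2749° <0 so +360° → 195.7251° ≈ 195.7°
Leg 2: φ1=-1.1326977, φ2=-0.7020377, Δφ=0.4306600, Δλ=2.6802044 rad; a=sin²(Δφ/2)+cosφ1·cosφ2·sin²(Δλ/2)=0.3526229596; c=2·atan2(√a, √(1-a))=1.271598171; dist=6371·c=8101.352 ≈ 8101.4 km; running total=18704.7 km
Leg 2 bearing: y=sinΔλ·cosφ2=0.33991621, x=cosφ1·sinφ2-sinφ1·cosφ2·cosΔλ=-0.89307167; θ=atan2(y, x)=159.1624° ≈ 159.2°
Leg 3: φ1=-0.7020377, φ2=0.1270338, Δφ=0.8290715, Δλ=1.2024411 rad; a=sin²(Δφ/2)+cosφ1·cosφ2·sin²(Δλ/2)=0.4045489613; c=2·atan2(√a, √(1-a))=1.378715284; dist=6371·c=8783.795 ≈ 8783.8 km; running total=27488.5 km
Leg 3 bearing: y=sinΔλ·cosφ2=0.92540343, x=cosφ1·sinφ2-sinφ1·cosφ2·cosΔλ=0.32739103; θ=atan2(y, x)=70.5171° ≈ 70.5°
Leg 4: φ1=0.1270338, φ2=-0.8888368, Δφ=-1.0158706, Δλ=-1.2561431 rad; a=sin²(Δφ/2)+cosφ1·cosφ2·sin²(Δλ/2)=0.4524269522; c=2·atan2(√a, √(1-a))=1.475506087; dist=6371·c=9400.449 ≈ 9400.4 km; running total=36888.9 km
Leg 4 bearing: y=sinΔλ·cosφ2=-0.59936934, x=cosφ1·sinφ2-sinφ1·cosφ2·cosΔλ=-0.79479784; θ=atan2(y, x)=-142.9795° <0 so +360° → 217.0205° ≈ 217.0°
Leg 5: φ1=-0.8888368, φ2=0.2285840, Δφ=1.1174209, Δλ=-1.7968933 rad; a=sin²(Δφ/2)+cosφ1·cosφ2·sin²(Δλ/2)=0.6567715788; c=2·atan2(√a, √(1-a))=1.889718385; dist=6371·c=12039.396 ≈ 12039.4 km; running total=48928.3 km
Leg 5 bearing: y=sinΔλ·cosφ2=-0.94919905, x=cosφ1·sinφ2-sinφ1·cosφ2·cosΔλ=-0.02668062; θ=atan2(y, x)=-91.6101° <0 so +360° → 268.3899° ≈ 268.4°
Leg 6: φ1=0.2285840, φ2=1.0486113, Δφ=0.8200272, Δλ=1.1428416 rad; a=sin²(Δφ/2)+cosφ1·cosφ2·sin²(Δλ/2)=0.3009935581; c=2·atan2(√a, √(1-a))=1.161446579; dist=6371·c=7399.576 ≈ 7399.6 km; running total=56327.9 km
Leg 6 bearing: y=sinΔλ·cosφ2=0.45379387, x=cosφ1·sinφ2-sinφ1·cosφ2·cosΔλ=0.79728092; θ=atan2(y, x)=29.6475° ≈ 29.6°
Leg 7: φ1=1.0486113, φ2=-0.2151886, Δφ=-1.2637999, Δλ=-2.1009331 rad; a=sin²(Δφ/2)+cosφ1·cosφ2·sin²(Δλ/2)=0.7157320636; c=2·atan2(√a, √(1-a))=2.016911442; dist=6371·c=12849.743 ≈ 12849.7 km; running total=69177.6 km
Leg 7 bearing: y=sinΔλ·cosφ2=-0.84283984, x=cosφ1·sinφ2-sinφ1·cosφ2·cosΔλ=0.32165152; θ=atan2(y, x)=-69.1117° <0 so +360° → 290.8883° ≈ 290.9°

Leg 1: dist=10603.3 km, bearing=195.7°
Leg 2: dist=8101.4 km, bearing=159.2°
Leg 3: dist=8783.8 km, bearing=70.5°
Leg 4: dist=9400.4 km, bearing=217.0°
Leg 5: dist=12039.4 km, bearing=268.4°
Leg 6: dist=7399.6 km, bearing=29.6°
Leg 7: dist=12849.7 km, bearing=290.9°
Total: 69177.6 km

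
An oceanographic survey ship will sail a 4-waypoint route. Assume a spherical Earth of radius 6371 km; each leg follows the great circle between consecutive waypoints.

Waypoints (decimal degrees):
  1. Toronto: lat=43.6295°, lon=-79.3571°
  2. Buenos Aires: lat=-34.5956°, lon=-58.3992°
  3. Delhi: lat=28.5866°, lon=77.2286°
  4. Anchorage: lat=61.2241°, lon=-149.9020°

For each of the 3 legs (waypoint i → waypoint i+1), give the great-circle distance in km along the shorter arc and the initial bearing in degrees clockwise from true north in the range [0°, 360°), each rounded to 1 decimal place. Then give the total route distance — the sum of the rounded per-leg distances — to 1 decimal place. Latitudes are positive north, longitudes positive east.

Leg 1: φ1=0.7614784, φ2=-0.6038071, Δφ=-1.3652856, Δλ=0.3657844 rad; a=sin²(Δφ/2)+cosφ1·cosφ2·sin²(Δλ/2)=0.4176754550; c=2·atan2(√a, √(1-a))=1.405394092; dist=6371·c=8953.766 ≈ 8953.8 km; running total=8953.8 km
Leg 1 bearing: y=sinΔλ·cosφ2=0.29443655, x=cosφ1·sinφ2-sinφ1·cosφ2·cosΔλ=-0.94138079; θ=atan2(y, x)=162.6318° ≈ 162.6°
Leg 2: φ1=-0.6038071, φ2=0.4989303, Δφ=1.1027374, Δλ=2.3671517 rad; a=sin²(Δφ/2)+cosφ1·cosφ2·sin²(Δλ/2)=0.8941815173; c=2·atan2(√a, √(1-a))=2.478939947; dist=6371·c=15793.326 ≈ 15793.3 km; running total=24747.1 km
Leg 2 bearing: y=sinΔλ·cosφ2=0.61406634, x=cosφ1·sinφ2-sinφ1·cosφ2·cosΔλ=0.03750009; θ=atan2(y, x)=86.5054° ≈ 86.5°
Leg 3: φ1=0.4989303, φ2=1.0685621, Δφ=0.5696318, Δλ=-3.9641768 rad; a=sin²(Δφ/2)+cosφ1·cosφ2·sin²(Δλ/2)=0.4340893206; c=2·atan2(√a, √(1-a))=1.438590178; dist=6371·c=9165.258 ≈ 9165.3 km; running total=33912.4 km
Leg 3 bearing: y=sinΔλ·cosφ2=0.35281015, x=cosφ1·sinφ2-sinφ1·cosφ2·cosΔλ=0.92636285; θ=atan2(y, x)=20.8496° ≈ 20.8°

Leg 1: dist=8953.8 km, bearing=162.6°
Leg 2: dist=15793.3 km, bearing=86.5°
Leg 3: dist=9165.3 km, bearing=20.8°
Total: 33912.4 km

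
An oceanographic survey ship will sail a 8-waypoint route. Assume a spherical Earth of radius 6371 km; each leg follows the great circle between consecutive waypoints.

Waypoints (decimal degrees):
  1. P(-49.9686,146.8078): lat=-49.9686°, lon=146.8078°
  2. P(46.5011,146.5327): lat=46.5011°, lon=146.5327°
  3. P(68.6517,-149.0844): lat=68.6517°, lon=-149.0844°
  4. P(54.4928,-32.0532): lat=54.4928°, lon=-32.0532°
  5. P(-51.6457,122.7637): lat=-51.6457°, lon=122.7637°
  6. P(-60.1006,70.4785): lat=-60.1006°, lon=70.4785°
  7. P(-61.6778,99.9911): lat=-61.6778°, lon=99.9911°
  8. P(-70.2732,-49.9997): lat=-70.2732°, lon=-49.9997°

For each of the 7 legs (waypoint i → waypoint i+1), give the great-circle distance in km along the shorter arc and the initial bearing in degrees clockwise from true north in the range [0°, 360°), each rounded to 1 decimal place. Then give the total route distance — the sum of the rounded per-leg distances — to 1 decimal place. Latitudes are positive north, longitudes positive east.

Leg 1: φ1=-0.8721166, φ2=0.8115973, Δφ=1.6837139, Δλ=-0.0048014 rad; a=sin²(Δφ/2)+cosφ1·cosφ2·sin²(Δλ/2)=0.5563414330; c=2·atan2(√a, √(1-a))=1.683719030; dist=6371·c=10726.974 ≈ 10727.0 km; running total=10727.0 km
Leg 1 bearing: y=sinΔλ·cosφ2=-0.00330499, x=cosφ1·sinφ2-sinφ1·cosφ2·cosΔλ=0.99362551; θ=atan2(y, x)=-0.1906° <0 so +360° → 359.8094° ≈ 359.8°
Leg 2: φ1=0.8115973, φ2=1.1981982, Δφ=0.3866009, Δλ=-5.1594917 rad; a=sin²(Δφ/2)+cosφ1·cosφ2·sin²(Δλ/2)=0.1080225710; c=2·atan2(√a, √(1-a))=0.669785486; dist=6371·c=4267.203 ≈ 4267.2 km; running total=14994.2 km
Leg 2 bearing: y=sinΔλ·cosφ2=0.32825301, x=cosφ1·sinφ2-sinφ1·cosφ2·cosΔλ=0.52693903; θ=atan2(y, x)=31.9206° ≈ 31.9°
Leg 3: φ1=1.1981982, φ2=0.9510788, Δφ=-0.2471194, Δλ=2.0425798 rad; a=sin²(Δφ/2)+cosφ1·cosφ2·sin²(Δλ/2)=0.1689524982; c=2·atan2(√a, √(1-a))=0.847185506; dist=6371·c=5397.419 ≈ 5397.4 km; running total=20391.6 km
Leg 3 bearing: y=sinΔλ·cosφ2=0.51735761, x=cosφ1·sinφ2-sinφ1·cosφ2·cosΔλ=0.54219121; θ=atan2(y, x)=43.6574° ≈ 43.7°
Leg 4: φ1=0.9510788, φ2=-0.9013875, Δφ=-1.8524663, Δλ=2.7020646 rad; a=sin²(Δφ/2)+cosφ1·cosφ2·sin²(Δλ/2)=0.9822551506; c=2·atan2(√a, √(1-a))=2.874378776; dist=6371·c=18312.667 ≈ 18312.7 km; running total=38704.3 km
Leg 4 bearing: y=sinΔλ·cosφ2=0.26404001, x=cosφ1·sinφ2-sinφ1·cosφ2·cosΔλ=0.00165937; θ=atan2(y, x)=89.6399° ≈ 89.6°
Leg 5: φ1=-0.9013875, φ2=-1.0489534, Δφ=-0.1475658, Δλ=-0.9125489 rad; a=sin²(Δφ/2)+cosφ1·cosφ2·sin²(Δλ/2)=0.0654831307; c=2·atan2(√a, √(1-a))=0.517550387; dist=6371·c=3297.314 ≈ 3297.3 km; running total=42001.6 km
Leg 5 bearing: y=sinΔλ·cosφ2=-0.39432929, x=cosφ1·sinφ2-sinφ1·cosφ2·cosΔλ=-0.29880557; θ=atan2(y, x)=-127.1533° <0 so +360° → 232.8467° ≈ 232.8°
Leg 6: φ1=-1.0489534, φ2=-1.0764807, Δφ=-0.0275273, Δλ=0.5150920 rad; a=sin²(Δφ/2)+cosφ1·cosφ2·sin²(Δλ/2)=0.0155322123; c=2·atan2(√a, √(1-a))=0.249906396; dist=6371·c=1592.154 ≈ 1592.2 km; running total=43593.8 km
Leg 6 bearing: y=sinΔλ·cosφ2=0.23371098, x=cosφ1·sinφ2-sinφ1·cosφ2·cosΔλ=-0.08088899; θ=atan2(y, x)=109.0911° ≈ 109.1°
Leg 7: φ1=-1.0764807, φ2=-1.2264987, Δφ=-0.1500180, Δλ=-2.6178333 rad; a=sin²(Δφ/2)+cosφ1·cosφ2·sin²(Δλ/2)=0.1550190324; c=2·atan2(√a, √(1-a))=0.809359862; dist=6371·c=5156.432 ≈ 5156.4 km; running total=48750.2 km
Leg 7 bearing: y=sinΔλ·cosφ2=-0.16881473, x=cosφ1·sinφ2-sinφ1·cosφ2·cosΔλ=-0.70388502; θ=atan2(y, x)=-166.5133° <0 so +360° → 193.4867° ≈ 193.5°

Leg 1: dist=10727.0 km, bearing=359.8°
Leg 2: dist=4267.2 km, bearing=31.9°
Leg 3: dist=5397.4 km, bearing=43.7°
Leg 4: dist=18312.7 km, bearing=89.6°
Leg 5: dist=3297.3 km, bearing=232.8°
Leg 6: dist=1592.2 km, bearing=109.1°
Leg 7: dist=5156.4 km, bearing=193.5°
Total: 48750.2 km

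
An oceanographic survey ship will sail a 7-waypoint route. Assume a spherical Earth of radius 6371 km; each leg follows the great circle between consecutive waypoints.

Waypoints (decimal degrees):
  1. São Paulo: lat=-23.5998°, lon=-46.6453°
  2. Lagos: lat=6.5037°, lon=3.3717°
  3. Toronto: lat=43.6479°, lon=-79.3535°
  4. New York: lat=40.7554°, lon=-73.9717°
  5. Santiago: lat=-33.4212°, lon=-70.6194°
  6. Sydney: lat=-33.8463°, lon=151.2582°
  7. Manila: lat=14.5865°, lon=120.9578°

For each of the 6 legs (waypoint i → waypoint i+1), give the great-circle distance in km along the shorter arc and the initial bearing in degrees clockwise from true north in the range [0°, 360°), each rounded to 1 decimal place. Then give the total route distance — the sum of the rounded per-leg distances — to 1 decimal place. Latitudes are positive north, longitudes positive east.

Leg 1: dist=6375.7 km, bearing=64.7°
Leg 2: dist=8924.2 km, bearing=313.3°
Leg 3: dist=547.5 km, bearing=124.1°
Leg 4: dist=8255.2 km, bearing=177.1°
Leg 5: dist=11351.4 km, bearing=214.5°
Leg 6: dist=6269.1 km, bearing=324.1°
Total: 41723.1 km

Leg 1: φ1=-0.4118942, φ2=0.1135110, Δφ=0.5254052, Δλ=0.8729613 rad; a=sin²(Δφ/2)+cosφ1·cosφ2·sin²(Δλ/2)=0.2301581209; c=2·atan2(√a, √(1-a))=1.000734906; dist=6371·c=6375.682 ≈ 6375.7 km; running total=6375.7 km
Leg 1 bearing: y=sinΔλ·cosφ2=0.76130406, x=cosφ1·sinφ2-sinφ1·cosφ2·cosΔλ=0.35938500; θ=atan2(y, x)=64.7296° ≈ 64.7°
Leg 2: φ1=0.1135110, φ2=0.7617996, Δφ=0.6482886, Δλ=-1.4438271 rad; a=sin²(Δφ/2)+cosφ1·cosφ2·sin²(Δλ/2)=0.4153910404; c=2·atan2(√a, √(1-a))=1.400760236; dist=6371·c=8924.243 ≈ 8924.2 km; running total=15299.9 km
Leg 2 bearing: y=sinΔλ·cosφ2=-0.71777031, x=cosφ1·sinφ2-sinφ1·cosφ2·cosΔλ=0.67540439; θ=atan2(y, x)=-46.7418° <0 so +360° → 313.2582° ≈ 313.3°
Leg 3: φ1=0.7617996, φ2=0.7113159, Δφ=-0.0504836, Δλ=0.0939301 rad; a=sin²(Δφ/2)+cosφ1·cosφ2·sin²(Δλ/2)=0.0018451362; c=2·atan2(√a, √(1-a))=0.085936540; dist=6371·c=547.502 ≈ 547.5 km; running total=15847.4 km
Leg 3 bearing: y=sinΔλ·cosφ2=0.07104782, x=cosφ1·sinφ2-sinφ1·cosφ2·cosΔλ=-0.04815739; θ=atan2(y, x)=124.1301° ≈ 124.1°
Leg 4: φ1=0.7113159, φ2=-0.5833100, Δφ=-1.2946259, Δλ=0.0585087 rad; a=sin²(Δφ/2)+cosφ1·cosφ2·sin²(Δλ/2)=0.3642043314; c=2·atan2(√a, √(1-a))=1.295750193; dist=6371·c=8255.224 ≈ 8255.2 km; running total=24102.6 km
Leg 4 bearing: y=sinΔλ·cosφ2=0.04880606, x=cosφ1·sinφ2-sinφ1·cosφ2·cosΔλ=-0.96117434; θ=atan2(y, x)=177.0932° ≈ 177.1°
Leg 5: φ1=-0.5833100, φ2=-0.5907294, Δφ=-0.0074194, Δλ=3.8724947 rad; a=sin²(Δφ/2)+cosφ1·cosφ2·sin²(Δλ/2)=0.6046833815; c=2·atan2(√a, √(1-a))=1.781723652; dist=6371·c=11351.361 ≈ 11351.4 km; running total=35454.0 km
Leg 5 bearing: y=sinΔλ·cosφ2=-0.55441637, x=cosφ1·sinφ2-sinφ1·cosφ2·cosΔλ=-0.80547381; θ=atan2(y, x)=-145.4599° <0 so +360° → 214.5401° ≈ 214.5°
Leg 6: φ1=-0.5907294, φ2=0.2545825, Δφ=0.8453118, Δλ=-0.5288417 rad; a=sin²(Δφ/2)+cosφ1·cosφ2·sin²(Δλ/2)=0.2231513680; c=2·atan2(√a, √(1-a))=0.983998614; dist=6371·c=6269.055 ≈ 6269.1 km; running total=41723.1 km
Leg 6 bearing: y=sinΔλ·cosφ2=-0.48827179, x=cosφ1·sinφ2-sinφ1·cosφ2·cosΔλ=0.67454429; θ=atan2(y, x)=-35.8991° <0 so +360° → 324.1009° ≈ 324.1°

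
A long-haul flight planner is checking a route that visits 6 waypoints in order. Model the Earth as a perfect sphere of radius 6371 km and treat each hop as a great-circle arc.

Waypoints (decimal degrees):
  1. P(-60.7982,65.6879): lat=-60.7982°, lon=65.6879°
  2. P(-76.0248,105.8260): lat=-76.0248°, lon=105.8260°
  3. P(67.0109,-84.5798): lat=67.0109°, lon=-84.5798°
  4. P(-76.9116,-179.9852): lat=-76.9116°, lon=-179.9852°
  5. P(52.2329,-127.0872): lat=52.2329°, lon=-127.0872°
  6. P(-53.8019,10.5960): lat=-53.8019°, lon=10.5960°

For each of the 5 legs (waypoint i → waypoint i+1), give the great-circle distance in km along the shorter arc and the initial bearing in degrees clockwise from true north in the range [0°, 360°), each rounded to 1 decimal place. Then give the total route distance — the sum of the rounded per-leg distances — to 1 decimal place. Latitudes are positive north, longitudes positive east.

Leg 1: dist=2270.9 km, bearing=153.5°
Leg 2: dist=18951.6 km, bearing=154.9°
Leg 3: dist=17215.5 km, bearing=212.0°
Leg 4: dist=14826.6 km, bearing=42.2°
Leg 5: dist=17221.2 km, bearing=110.5°
Total: 70485.8 km

Leg 1: φ1=-1.0611288, φ2=-1.3268831, Δφ=-0.2657543, Δλ=0.7005420 rad; a=sin²(Δφ/2)+cosφ1·cosφ2·sin²(Δλ/2)=0.0314270547; c=2·atan2(√a, √(1-a))=0.356437410; dist=6371·c=2270.863 ≈ 2270.9 km; running total=2270.9 km
Leg 1 bearing: y=sinΔλ·cosφ2=0.15567988, x=cosφ1·sinφ2-sinφ1·cosφ2·cosΔλ=-0.31228409; θ=atan2(y, x)=153.5028° ≈ 153.5°
Leg 2: φ1=-1.3268831, φ2=1.1695608, Δφ=2.4964439, Δλ=-3.3232081 rad; a=sin²(Δφ/2)+cosφ1·cosφ2·sin²(Δλ/2)=0.9930495486; c=2·atan2(√a, √(1-a))=2.974660161; dist=6371·c=18951.560 ≈ 18951.6 km; running total=21222.5 km
Leg 2 bearing: y=sinΔλ·cosφ2=0.07054172, x=cosφ1·sinφ2-sinφ1·cosφ2·cosΔλ=-0.15044081; θ=atan2(y, x)=154.8781° ≈ 154.9°
Leg 3: φ1=1.1695608, φ2=-1.3423607, Δφ=-2.5119215, Δλ=-1.6651384 rad; a=sin²(Δφ/2)+cosφ1·cosφ2·sin²(Δλ/2)=0.9524978667; c=2·atan2(√a, √(1-a))=2.702166019; dist=6371·c=17215.500 ≈ 17215.5 km; running total=38438.0 km
Leg 3 bearing: y=sinΔλ·cosφ2=-0.22544709, x=cosφ1·sinφ2-sinφ1·cosφ2·cosΔλ=-0.36077185; θ=atan2(y, x)=-147.9987° <0 so +360° → 212.0013° ≈ 212.0°
Leg 4: φ1=-1.3423607, φ2=0.9116361, Δφ=2.2539967, Δλ=0.9232443 rad; a=sin²(Δφ/2)+cosφ1·cosφ2·sin²(Δλ/2)=0.8431532934; c=2·atan2(√a, √(1-a))=2.327194965; dist=6371·c=14826.559 ≈ 14826.6 km; running total=53264.6 km
Leg 4 bearing: y=sinΔλ·cosφ2=0.48846996, x=cosφ1·sinφ2-sinφ1·cosφ2·cosΔλ=0.53886953; θ=atan2(y, x)=42.1914° ≈ 42.2°
Leg 5: φ1=0.9116361, φ2=-0.9390203, Δφ=-1.8506564, Δλ=2.4030252 rad; a=sin²(Δφ/2)+cosφ1·cosφ2·sin²(Δλ/2)=0.9526888715; c=2·atan2(√a, √(1-a))=2.703064836; dist=6371·c=17221.226 ≈ 17221.2 km; running total=70485.8 km
Leg 5 bearing: y=sinΔλ·cosφ2=0.39759506, x=cosφ1·sinφ2-sinφ1·cosφ2·cosΔλ=-0.14902789; θ=atan2(y, x)=110.5472° ≈ 110.5°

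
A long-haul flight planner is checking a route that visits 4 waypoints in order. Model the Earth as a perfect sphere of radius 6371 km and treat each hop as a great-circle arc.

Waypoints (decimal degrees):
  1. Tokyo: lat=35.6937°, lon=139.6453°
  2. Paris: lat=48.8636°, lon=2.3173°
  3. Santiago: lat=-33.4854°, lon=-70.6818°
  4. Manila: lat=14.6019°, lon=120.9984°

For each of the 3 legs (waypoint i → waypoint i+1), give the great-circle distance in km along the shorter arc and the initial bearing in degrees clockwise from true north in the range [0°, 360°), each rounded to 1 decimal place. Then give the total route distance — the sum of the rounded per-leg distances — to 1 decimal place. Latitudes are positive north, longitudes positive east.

Leg 1: dist=9710.5 km, bearing=333.5°
Leg 2: dist=11651.0 km, bearing=235.6°
Leg 3: dist=17607.9 km, bearing=212.1°
Total: 38969.4 km

Leg 1: φ1=0.6229726, φ2=0.8528307, Δφ=0.2298581, Δλ=-2.3968258 rad; a=sin²(Δφ/2)+cosφ1·cosφ2·sin²(Δλ/2)=0.4766994426; c=2·atan2(√a, √(1-a))=1.524178329; dist=6371·c=9710.540 ≈ 9710.5 km; running total=9710.5 km
Leg 1 bearing: y=sinΔλ·cosφ2=-0.44589363, x=cosφ1·sinφ2-sinφ1·cosφ2·cosΔλ=0.89387203; θ=atan2(y, x)=-26.5116° <0 so +360° → 333.4884° ≈ 333.5°
Leg 2: φ1=0.8528307, φ2=-0.5844305, Δφ=-1.4372612, Δλ=-1.2740746 rad; a=sin²(Δφ/2)+cosφ1·cosφ2·sin²(Δλ/2)=0.6275528865; c=2·atan2(√a, √(1-a))=1.828753421; dist=6371·c=11650.988 ≈ 11651.0 km; running total=21361.5 km
Leg 2 bearing: y=sinΔλ·cosφ2=-0.79757962, x=cosφ1·sinφ2-sinφ1·cosφ2·cosΔλ=-0.54661485; θ=atan2(y, x)=-124.4245° <0 so +360° → 235.5755° ≈ 235.6°
Leg 3: φ1=-0.5844305, φ2=0.2548512, Δφ=0.8392817, Δλ=3.3454506 rad; a=sin²(Δφ/2)+cosφ1·cosφ2·sin²(Δλ/2)=0.9647330459; c=2·atan2(√a, √(1-a))=2.763759254; dist=6371·c=17607.910 ≈ 17607.9 km; running total=38969.4 km
Leg 3 bearing: y=sinΔλ·cosφ2=-0.19590995, x=cosφ1·sinφ2-sinφ1·cosφ2·cosΔλ=-0.31258931; θ=atan2(y, x)=-147.9233° <0 so +360° → 212.0767° ≈ 212.1°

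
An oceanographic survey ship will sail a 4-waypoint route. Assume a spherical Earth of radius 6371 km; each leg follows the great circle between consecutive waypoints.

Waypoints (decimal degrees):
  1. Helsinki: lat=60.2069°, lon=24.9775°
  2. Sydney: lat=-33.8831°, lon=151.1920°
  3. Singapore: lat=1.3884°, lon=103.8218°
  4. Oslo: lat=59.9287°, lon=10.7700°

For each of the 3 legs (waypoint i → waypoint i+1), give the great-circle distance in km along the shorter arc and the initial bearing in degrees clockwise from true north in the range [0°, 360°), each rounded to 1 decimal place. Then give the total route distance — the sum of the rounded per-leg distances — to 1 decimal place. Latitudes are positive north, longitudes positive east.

Leg 1: dist=15198.0 km, bearing=77.5°
Leg 2: dist=6308.2 km, bearing=298.4°
Leg 3: dist=10043.9 km, bearing=330.0°
Total: 31550.1 km

Leg 1: φ1=1.0508086, φ2=-0.5913717, Δφ=-1.6421803, Δλ=2.2028586 rad; a=sin²(Δφ/2)+cosφ1·cosφ2·sin²(Δλ/2)=0.8637578420; c=2·atan2(√a, √(1-a))=2.385490320; dist=6371·c=15197.959 ≈ 15198.0 km; running total=15198.0 km
Leg 1 bearing: y=sinΔλ·cosφ2=0.66979559, x=cosφ1·sinφ2-sinφ1·cosφ2·cosΔλ=0.14864317; θ=atan2(y, x)=77.4875° ≈ 77.5°
Leg 2: φ1=-0.5913717, φ2=0.0242322, Δφ=0.6156038, Δλ=-0.8267660 rad; a=sin²(Δφ/2)+cosφ1·cosφ2·sin²(Δλ/2)=0.2257143584; c=2·atan2(√a, √(1-a))=0.990141828; dist=6371·c=6308.194 ≈ 6308.2 km; running total=21506.2 km
Leg 2 bearing: y=sinΔλ·cosφ2=-0.73552894, x=cosφ1·sinφ2-sinφ1·cosφ2·cosΔλ=0.39757607; θ=atan2(y, x)=-61.6074° <0 so +360° → 298.3926° ≈ 298.4°
Leg 3: φ1=0.0242322, φ2=1.0459531, Δφ=1.0217210, Δλ=-1.6240603 rad; a=sin²(Δφ/2)+cosφ1·cosφ2·sin²(Δλ/2)=0.5028501992; c=2·atan2(√a, √(1-a))=1.576496756; dist=6371·c=10043.861 ≈ 10043.9 km; running total=31550.1 km
Leg 3 bearing: y=sinΔλ·cosφ2=-0.50036669, x=cosφ1·sinφ2-sinφ1·cosφ2·cosΔλ=0.86579483; θ=atan2(y, x)=-30.0248° <0 so +360° → 329.9752° ≈ 330.0°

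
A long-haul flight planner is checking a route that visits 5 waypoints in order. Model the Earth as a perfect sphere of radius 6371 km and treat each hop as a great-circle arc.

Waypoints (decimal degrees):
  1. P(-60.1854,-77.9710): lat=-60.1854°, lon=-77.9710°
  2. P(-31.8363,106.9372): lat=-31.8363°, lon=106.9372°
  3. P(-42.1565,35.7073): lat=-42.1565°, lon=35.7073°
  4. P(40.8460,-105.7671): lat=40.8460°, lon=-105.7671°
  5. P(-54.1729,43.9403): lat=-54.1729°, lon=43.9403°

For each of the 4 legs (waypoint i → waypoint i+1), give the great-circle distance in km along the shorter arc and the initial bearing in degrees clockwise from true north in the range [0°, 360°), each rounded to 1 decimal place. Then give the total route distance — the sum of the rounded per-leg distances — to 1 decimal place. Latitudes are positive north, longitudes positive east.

Leg 1: φ1=-1.0504334, φ2=-0.5556483, Δφ=0.4947851, Δλ=3.2272569 rad; a=sin²(Δφ/2)+cosφ1·cosφ2·sin²(Δλ/2)=0.4815865492; c=2·atan2(√a, √(1-a))=1.533961096; dist=6371·c=9772.866 ≈ 9772.9 km; running total=9772.9 km
Leg 1 bearing: y=sinΔλ·cosφ2=-0.07268783, x=cosφ1·sinφ2-sinφ1·cosφ2·cosΔλ=-0.99667460; θ=atan2(y, x)=-175.8288° <0 so +360° → 184.1712° ≈ 184.2°
Leg 2: φ1=-0.5556483, φ2=-0.7357697, Δφ=-0.1801215, Δλ=-1.2431963 rad; a=sin²(Δφ/2)+cosφ1·cosφ2·sin²(Δλ/2)=0.2216597652; c=2·atan2(√a, √(1-a))=0.980411837; dist=6371·c=6246.204 ≈ 6246.2 km; running total=16019.1 km
Leg 2 bearing: y=sinΔλ·cosφ2=-0.70188927, x=cosφ1·sinφ2-sinφ1·cosφ2·cosΔλ=-0.44436281; θ=atan2(y, x)=-122.3377° <0 so +360° → 237.6623° ≈ 237.7°
Leg 3: φ1=-0.7357697, φ2=0.7128972, Δφ=1.4486669, Δλ=-2.4691941 rad; a=sin²(Δφ/2)+cosφ1·cosφ2·sin²(Δλ/2)=0.9388364651; c=2·atan2(√a, √(1-a))=2.641781179; dist=6371·c=16830.788 ≈ 16830.8 km; running total=32849.9 km
Leg 3 bearing: y=sinΔλ·cosφ2=-0.47117825, x=cosφ1·sinφ2-sinφ1·cosφ2·cosΔλ=0.08764294; θ=atan2(y, x)=-79.4629° <0 so +360° → 280.5371° ≈ 280.5°
Leg 4: φ1=0.7128972, φ2=-0.9454955, Δφ=-1.6583927, Δλ=2.6128870 rad; a=sin²(Δφ/2)+cosφ1·cosφ2·sin²(Δλ/2)=0.9563060434; c=2·atan2(√a, √(1-a))=2.720424735; dist=6371·c=17331.826 ≈ 17331.8 km; running total=50181.7 km
Leg 4 bearing: y=sinΔλ·cosφ2=0.29525555, x=cosφ1·sinφ2-sinφ1·cosφ2·cosΔλ=-0.28277790; θ=atan2(y, x)=133.7634° ≈ 133.8°

Leg 1: dist=9772.9 km, bearing=184.2°
Leg 2: dist=6246.2 km, bearing=237.7°
Leg 3: dist=16830.8 km, bearing=280.5°
Leg 4: dist=17331.8 km, bearing=133.8°
Total: 50181.7 km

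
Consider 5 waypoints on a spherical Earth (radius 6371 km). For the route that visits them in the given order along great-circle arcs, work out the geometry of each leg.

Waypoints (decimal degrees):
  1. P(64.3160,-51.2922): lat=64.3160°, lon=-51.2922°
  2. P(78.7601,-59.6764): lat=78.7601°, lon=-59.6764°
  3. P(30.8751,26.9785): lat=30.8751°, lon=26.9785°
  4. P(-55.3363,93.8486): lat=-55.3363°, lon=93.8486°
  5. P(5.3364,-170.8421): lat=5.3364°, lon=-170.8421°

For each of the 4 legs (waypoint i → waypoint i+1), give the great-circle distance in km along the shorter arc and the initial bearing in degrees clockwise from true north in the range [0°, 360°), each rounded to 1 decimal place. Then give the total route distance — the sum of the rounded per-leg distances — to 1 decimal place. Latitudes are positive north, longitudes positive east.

Leg 1: φ1=1.1225260, φ2=1.3746231, Δφ=0.2520971, Δλ=-0.1463319 rad; a=sin²(Δφ/2)+cosφ1·cosφ2·sin²(Δλ/2)=0.0162556995; c=2·atan2(√a, √(1-a))=0.255691641; dist=6371·c=1629.011 ≈ 1629.0 km; running total=1629.0 km
Leg 1 bearing: y=sinΔλ·cosφ2=-0.02842095, x=cosφ1·sinφ2-sinφ1·cosφ2·cosΔλ=0.25131267; θ=atan2(y, x)=-6.4522° <0 so +360° → 353.5478° ≈ 353.5°
Leg 2: φ1=1.3746231, φ2=0.5388722, Δφ=-0.8357509, Δλ=1.5124133 rad; a=sin²(Δφ/2)+cosφ1·cosφ2·sin²(Δλ/2)=0.2434563952; c=2·atan2(√a, √(1-a))=1.032018651; dist=6371·c=6574.991 ≈ 6575.0 km; running total=8204.0 km
Leg 2 bearing: y=sinΔλ·cosφ2=0.85682565, x=cosφ1·sinφ2-sinφ1·cosφ2·cosΔλ=0.05090504; θ=atan2(y, x)=86.6000° ≈ 86.6°
Leg 3: φ1=0.5388722, φ2=-0.9658006, Δφ=-1.5046728, Δλ=1.1671034 rad; a=sin²(Δφ/2)+cosφ1·cosφ2·sin²(Δλ/2)=0.6151631073; c=2·atan2(√a, √(1-a))=1.803209224; dist=6371·c=11488.246 ≈ 11488.2 km; running total=19692.2 km
Leg 3 bearing: y=sinΔλ·cosφ2=0.52303981, x=cosφ1·sinφ2-sinφ1·cosφ2·cosΔλ=-0.82059685; θ=atan2(y, x)=147.4870° ≈ 147.5°
Leg 4: φ1=-0.9658006, φ2=0.0931378, Δφ=1.0589384, Δλ=-4.6197242 rad; a=sin²(Δφ/2)+cosφ1·cosφ2·sin²(Δλ/2)=0.5644479486; c=2·atan2(√a, √(1-a))=1.700051835; dist=6371·c=10831.030 ≈ 10831.0 km; running total=30523.2 km
Leg 4 bearing: y=sinΔλ·cosφ2=0.99139410, x=cosφ1·sinφ2-sinφ1·cosφ2·cosΔλ=-0.02288196; θ=atan2(y, x)=91.3222° ≈ 91.3°

Leg 1: dist=1629.0 km, bearing=353.5°
Leg 2: dist=6575.0 km, bearing=86.6°
Leg 3: dist=11488.2 km, bearing=147.5°
Leg 4: dist=10831.0 km, bearing=91.3°
Total: 30523.2 km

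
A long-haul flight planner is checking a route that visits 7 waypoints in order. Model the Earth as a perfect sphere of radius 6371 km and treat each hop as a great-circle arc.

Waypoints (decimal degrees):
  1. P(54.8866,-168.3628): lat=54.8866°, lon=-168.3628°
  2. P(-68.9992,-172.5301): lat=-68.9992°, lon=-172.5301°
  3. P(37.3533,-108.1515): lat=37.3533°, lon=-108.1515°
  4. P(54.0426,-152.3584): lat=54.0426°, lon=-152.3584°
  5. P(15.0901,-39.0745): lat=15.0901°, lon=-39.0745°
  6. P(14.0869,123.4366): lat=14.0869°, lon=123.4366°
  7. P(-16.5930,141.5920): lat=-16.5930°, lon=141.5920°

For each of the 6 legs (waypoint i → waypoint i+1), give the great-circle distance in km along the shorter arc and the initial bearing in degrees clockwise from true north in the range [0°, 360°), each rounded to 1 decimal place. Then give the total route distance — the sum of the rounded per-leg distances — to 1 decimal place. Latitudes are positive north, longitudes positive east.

Leg 1: φ1=0.9579519, φ2=-1.2042632, Δφ=-2.1622151, Δλ=-0.0727331 rad; a=sin²(Δφ/2)+cosφ1·cosφ2·sin²(Δλ/2)=0.7790421969; c=2·atan2(√a, √(1-a))=2.162871770; dist=6371·c=13779.656 ≈ 13779.7 km; running total=13779.7 km
Leg 1 bearing: y=sinΔλ·cosφ2=-0.02604319, x=cosφ1·sinφ2-sinφ1·cosφ2·cosΔλ=-0.82937540; θ=atan2(y, x)=-178.2014° <0 so +360° → 181.7986° ≈ 181.8°
Leg 2: φ1=-1.2042632, φ2=0.6519381, Δφ=1.8562013, Δλ=1.1236185 rad; a=sin²(Δφ/2)+cosφ1·cosφ2·sin²(Δλ/2)=0.7216188791; c=2·atan2(√a, √(1-a))=2.030003729; dist=6371·c=12933.154 ≈ 12933.2 km; running total=26712.9 km
Leg 2 bearing: y=sinΔλ·cosφ2=0.71674683, x=cosφ1·sinφ2-sinφ1·cosφ2·cosΔλ=0.53834401; θ=atan2(y, x)=53.0900° ≈ 53.1°
Leg 3: φ1=0.6519381, φ2=0.9432213, Δφ=0.2912832, Δλ=-0.7715560 rad; a=sin²(Δφ/2)+cosφ1·cosφ2·sin²(Δλ/2)=0.0871486079; c=2·atan2(√a, √(1-a))=0.599349422; dist=6371·c=3818.455 ≈ 3818.5 km; running total=30531.4 km
Leg 3 bearing: y=sinΔλ·cosφ2=-0.40941459, x=cosφ1·sinφ2-sinφ1·cosφ2·cosΔλ=0.38806521; θ=atan2(y, x)=-46.5335° <0 so +360° → 313.4665° ≈ 313.5°
Leg 4: φ1=0.9432213, φ2=0.2633719, Δφ=-0.6798494, Δλ=1.9771770 rad; a=sin²(Δφ/2)+cosφ1·cosφ2·sin²(Δλ/2)=0.5066856862; c=2·atan2(√a, √(1-a))=1.584168098; dist=6371·c=10092.735 ≈ 10092.7 km; running total=40624.1 km
Leg 4 bearing: y=sinΔλ·cosφ2=0.88688345, x=cosφ1·sinφ2-sinφ1·cosφ2·cosΔλ=0.46179969; θ=atan2(y, x)=62.4940° ≈ 62.5°
Leg 5: φ1=0.2633719, φ2=0.2458628, Δφ=-0.0175091, Δλ=2.8363538 rad; a=sin²(Δφ/2)+cosφ1·cosφ2·sin²(Δλ/2)=0.9149145649; c=2·atan2(√a, √(1-a))=2.549597732; dist=6371·c=16243.487 ≈ 16243.5 km; running total=56867.6 km
Leg 5 bearing: y=sinΔλ·cosφ2=0.29148367, x=cosφ1·sinφ2-sinφ1·cosφ2·cosΔλ=0.47583704; θ=atan2(y, x)=31.4904° ≈ 31.5°
Leg 6: φ1=0.2458628, φ2=-0.2896025, Δφ=-0.5354653, Δλ=0.3168715 rad; a=sin²(Δφ/2)+cosφ1·cosφ2·sin²(Δλ/2)=0.0931229004; c=2·atan2(√a, √(1-a))=0.620213823; dist=6371·c=3951.382 ≈ 3951.4 km; running total=60819.0 km
Leg 6 bearing: y=sinΔλ·cosφ2=0.29861973, x=cosφ1·sinφ2-sinφ1·cosφ2·cosΔλ=-0.49862848; θ=atan2(y, x)=149.0834° ≈ 149.1°

Leg 1: dist=13779.7 km, bearing=181.8°
Leg 2: dist=12933.2 km, bearing=53.1°
Leg 3: dist=3818.5 km, bearing=313.5°
Leg 4: dist=10092.7 km, bearing=62.5°
Leg 5: dist=16243.5 km, bearing=31.5°
Leg 6: dist=3951.4 km, bearing=149.1°
Total: 60819.0 km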